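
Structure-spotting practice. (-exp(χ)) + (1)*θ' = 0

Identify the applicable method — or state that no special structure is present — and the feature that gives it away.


Diagnosis: no special technique — the slope is a function of χ alone, so integrate both sides directly.


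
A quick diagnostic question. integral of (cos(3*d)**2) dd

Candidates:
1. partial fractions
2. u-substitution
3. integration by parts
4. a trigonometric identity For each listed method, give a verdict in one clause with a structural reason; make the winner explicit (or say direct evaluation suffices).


Diagnosis: a trigonometric identity — cos(3*d)**2 calls for power reduction: rewrite via double angles before any antiderivative is attempted.
- partial fractions — there is no rational-function structure to decompose.
- u-substitution: no subexpression of the integrand serves as a whole-integral substitution inner — individual terms may offer their own, but none carries its derivative as a factor of the full integrand; a working change of variable would have to be constructed from outside the expression.
- integration by parts — not the fit here: there is no polynomial factor to ladder down — parts can still close the trigonometric product by recursion, though the identity rewrite is the direct route.
- a trigonometric identity: a fit — the right tool for this form.


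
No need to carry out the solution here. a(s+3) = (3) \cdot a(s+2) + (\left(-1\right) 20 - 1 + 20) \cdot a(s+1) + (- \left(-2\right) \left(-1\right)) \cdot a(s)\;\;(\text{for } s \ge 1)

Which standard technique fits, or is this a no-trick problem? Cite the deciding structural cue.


Verdict: the characteristic-root method — linear, homogeneous, constant coefficients: solutions of the form r^s exist — find the roots of the characteristic polynomial.


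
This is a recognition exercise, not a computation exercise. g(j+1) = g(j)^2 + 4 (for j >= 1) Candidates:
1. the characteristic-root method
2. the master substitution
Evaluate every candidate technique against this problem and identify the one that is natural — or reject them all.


Technique: no special technique — a nonlinear dependence on earlier terms breaks linearity, and with it every superposition-based closed form.
- the characteristic-root method — nonlinearity rules out exponential-mode superposition from the start.
- the master substitution: the recursion shifts the index rather than dividing it.


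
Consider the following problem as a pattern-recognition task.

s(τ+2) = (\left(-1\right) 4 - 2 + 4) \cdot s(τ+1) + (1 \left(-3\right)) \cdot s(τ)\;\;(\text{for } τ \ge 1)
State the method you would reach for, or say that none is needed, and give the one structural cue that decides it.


Best approach: the characteristic-root method — the recurrence is linear and homogeneous with constant coefficients, so the ansatz r^τ turns it into a polynomial equation for r.


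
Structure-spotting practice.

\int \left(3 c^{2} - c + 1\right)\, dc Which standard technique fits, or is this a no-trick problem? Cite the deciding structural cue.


Best approach: no special technique — a term-by-term power-rule job in c; no substitution or rearrangement earns its keep here.


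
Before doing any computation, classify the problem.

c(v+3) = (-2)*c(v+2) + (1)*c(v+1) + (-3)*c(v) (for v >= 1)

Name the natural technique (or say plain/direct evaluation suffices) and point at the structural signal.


Best approach: the characteristic-root method — the recurrence treats every index alike (constant coefficients, no forcing) — precisely the regime where r^v trials close it.


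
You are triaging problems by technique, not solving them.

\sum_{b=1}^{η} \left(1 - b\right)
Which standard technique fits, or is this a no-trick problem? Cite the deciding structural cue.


Best approach: no special technique — no cancellation, no constant ratio, no binomial weights — just polynomial terms summed directly.


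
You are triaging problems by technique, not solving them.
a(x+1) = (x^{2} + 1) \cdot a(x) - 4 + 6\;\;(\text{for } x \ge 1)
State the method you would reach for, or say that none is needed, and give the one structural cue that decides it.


Best approach: a summation factor — an index-dependent multiplier x^{2} + 1 rules out characteristic roots; a summation factor converts it to a pure difference.


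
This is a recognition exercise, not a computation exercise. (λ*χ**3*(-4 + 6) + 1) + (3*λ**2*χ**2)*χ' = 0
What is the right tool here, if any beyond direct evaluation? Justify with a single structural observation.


Best approach: the exact-equation method — the compatibility test passes: the χ-derivative of (λ*χ**3*(-4 + 6) + 1) matches the λ-derivative of 3*λ**2*χ**2, so integrate a potential.


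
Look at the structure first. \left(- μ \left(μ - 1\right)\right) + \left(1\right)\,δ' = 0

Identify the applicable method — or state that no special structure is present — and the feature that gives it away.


Verdict: no special technique — solved for the derivative, δ never appears on the right — this is a direct integration in μ, not a differential-equations problem at heart.


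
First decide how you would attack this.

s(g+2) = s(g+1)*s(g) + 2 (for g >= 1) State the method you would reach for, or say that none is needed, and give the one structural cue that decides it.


Diagnosis: no special technique — each new value is a nonlinear function of earlier ones — scaling arguments and superposition both fail.


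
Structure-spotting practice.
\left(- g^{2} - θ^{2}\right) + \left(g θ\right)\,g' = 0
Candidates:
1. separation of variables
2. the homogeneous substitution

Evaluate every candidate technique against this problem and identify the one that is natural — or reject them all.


Method: the homogeneous substitution — the slope's numerator and denominator share total degree; set v = g/θ and the equation drops to separable form. A Bernoulli rewrite works here as the equation stands — the homogeneous substitution is the more immediate reading.
- separation of variables — the two dependences are entangled, not a clean product of one-variable pieces.
- the homogeneous substitution: applicable, and directly so.


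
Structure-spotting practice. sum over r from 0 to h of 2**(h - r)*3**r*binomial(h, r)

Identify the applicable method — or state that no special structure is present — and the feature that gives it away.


Technique: the binomial theorem — binomial(h, r) weighting matched powers of 3 and 2 is the expanded form of (3 + 2)^h — fold it back up.


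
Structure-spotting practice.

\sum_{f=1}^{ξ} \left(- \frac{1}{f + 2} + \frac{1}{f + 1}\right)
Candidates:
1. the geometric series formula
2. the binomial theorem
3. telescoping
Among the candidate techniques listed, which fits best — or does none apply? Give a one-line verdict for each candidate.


Technique: telescoping — spot the paired structure — each term adds \frac{1}{f + 1} and subtracts its successor value, which the next term restores: the definition of a telescoping chain.
- the geometric series formula — there is no constant term-to-term ratio.
- the binomial theorem: no binomial coefficients pair with matched powers.
- telescoping — a fit — the right tool for this form.


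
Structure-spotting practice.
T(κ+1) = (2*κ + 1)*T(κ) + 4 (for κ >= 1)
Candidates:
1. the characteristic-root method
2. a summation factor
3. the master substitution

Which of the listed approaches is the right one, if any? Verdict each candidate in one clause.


Best approach: a summation factor — first-order, linear, moving coefficient 2*κ + 1: the discrete analogue of an integrating factor handles it.
- the characteristic-root method — the coefficients vary with the index, breaking the constant-coefficient structure the method needs.
- a summation factor: yes — fits the structure here.
- the master substitution: the recursive argument is a shift of the index, not a fixed fraction of it.


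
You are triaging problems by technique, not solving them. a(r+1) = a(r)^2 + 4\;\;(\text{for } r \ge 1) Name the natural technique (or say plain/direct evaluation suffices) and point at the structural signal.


Best approach: no special technique — this one you iterate or analyze qualitatively: the nonlinearity defeats linear solution methods.


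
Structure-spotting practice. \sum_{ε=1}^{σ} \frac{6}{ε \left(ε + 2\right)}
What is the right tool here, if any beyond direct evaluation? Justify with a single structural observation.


Method: telescoping — the summand \frac{6}{ε \left(ε + 2\right)} decomposes into fractions whose poles differ by an integer shift — the series collapses.


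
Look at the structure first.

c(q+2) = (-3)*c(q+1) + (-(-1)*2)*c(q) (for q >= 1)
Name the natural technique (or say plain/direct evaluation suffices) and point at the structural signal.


Verdict: the characteristic-root method — linear, homogeneous, constant coefficients: solutions of the form r^q exist — find the roots of the characteristic polynomial.


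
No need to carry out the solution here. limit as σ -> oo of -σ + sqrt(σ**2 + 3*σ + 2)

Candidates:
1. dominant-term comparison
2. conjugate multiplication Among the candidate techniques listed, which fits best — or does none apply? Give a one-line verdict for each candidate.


Technique: conjugate multiplication — this difference gives up after one conjugate multiplication — the radical structure cancels against its conjugate.
- dominant-term comparison — leading-power comparison does not apply to this form.
- conjugate multiplication — applies; the problem has the shape this method handles.


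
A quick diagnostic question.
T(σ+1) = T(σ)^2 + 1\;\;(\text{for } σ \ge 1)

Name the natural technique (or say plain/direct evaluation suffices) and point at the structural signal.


Technique: no special technique — the recurrence is nonlinear in the sequence values; study it directly, no linear machinery applies.


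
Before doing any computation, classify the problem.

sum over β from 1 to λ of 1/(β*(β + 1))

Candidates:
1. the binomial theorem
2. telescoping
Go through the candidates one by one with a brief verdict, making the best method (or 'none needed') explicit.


Method: telescoping — integer-spaced poles in 1/(β*(β + 1)) are the telescoping signature in disguise.
- the binomial theorem — the terms lack the binomial-coefficient-weighted complementary-power pattern of an expansion.
- telescoping: a fit — the right tool for this form.


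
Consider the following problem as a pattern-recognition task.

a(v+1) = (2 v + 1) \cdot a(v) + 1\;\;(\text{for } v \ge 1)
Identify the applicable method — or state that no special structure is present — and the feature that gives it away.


Verdict: a summation factor — first-order, linear, moving coefficient 2 v + 1: the discrete analogue of an integrating factor handles it.


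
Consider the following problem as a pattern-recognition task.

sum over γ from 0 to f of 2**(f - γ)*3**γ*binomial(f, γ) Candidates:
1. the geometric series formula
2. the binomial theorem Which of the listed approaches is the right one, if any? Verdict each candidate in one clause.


Verdict: the binomial theorem — binomial coefficients against complementary powers of 3 and 2: recognize the binomial expansion and resum.
- the geometric series formula — consecutive terms are not related by a fixed multiplier.
- the binomial theorem — applicable, and directly so.


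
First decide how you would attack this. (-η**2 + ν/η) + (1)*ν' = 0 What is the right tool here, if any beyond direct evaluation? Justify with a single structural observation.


Diagnosis: a linear integrating factor — linear in the unknown with genuine forcing: multiply through by the exponential of the integrated coefficient and the left side closes into one derivative.


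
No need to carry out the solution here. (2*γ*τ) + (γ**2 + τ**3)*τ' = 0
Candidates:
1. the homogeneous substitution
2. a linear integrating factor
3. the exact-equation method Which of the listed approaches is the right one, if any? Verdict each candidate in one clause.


Verdict: the exact-equation method — the compatibility test passes: the τ-derivative of 2*γ*τ matches the γ-derivative of γ**2 + τ**3, so integrate a potential.
- the homogeneous substitution: the slope is not a function of the ratio of the variables alone.
- a linear integrating factor — the unknown enters nonlinearly (through a power, a denominator, or a transcendental function), which the linear integrating-factor recipe cannot absorb as-is — any repair would come from a preliminary substitution, not the factor.
- the exact-equation method: applicable, and directly so.


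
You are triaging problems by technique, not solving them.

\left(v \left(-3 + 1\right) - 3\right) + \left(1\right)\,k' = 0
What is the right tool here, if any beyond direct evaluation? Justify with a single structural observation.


Method: no special technique — the slope is a pure function of v; integrate both sides and be done.


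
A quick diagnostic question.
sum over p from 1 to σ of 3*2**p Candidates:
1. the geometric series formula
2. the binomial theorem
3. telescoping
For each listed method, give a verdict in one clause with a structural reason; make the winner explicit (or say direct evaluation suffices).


Diagnosis: the geometric series formula — each summand is the previous one scaled by 2; that constant multiplier is itself the geometric structure.
- the geometric series formula: yes — fits the structure here.
- the binomial theorem: the terms lack the binomial-coefficient-weighted complementary-power pattern of an expansion.
- telescoping — writing out consecutive terms as given produces no pairwise cancellation.


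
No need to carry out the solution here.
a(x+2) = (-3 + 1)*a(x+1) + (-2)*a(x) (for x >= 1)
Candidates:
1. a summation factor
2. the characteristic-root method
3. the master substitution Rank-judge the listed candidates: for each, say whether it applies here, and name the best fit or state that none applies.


Best approach: the characteristic-root method — the recurrence treats every index alike (constant coefficients, no forcing) — precisely the regime where r^x trials close it.
- a summation factor: the recurrence reaches back more than one step, outside the first-order family a summation factor normalizes.
- the characteristic-root method — applies; the problem has the shape this method handles.
- the master substitution: there is no divide-the-index recursive argument.


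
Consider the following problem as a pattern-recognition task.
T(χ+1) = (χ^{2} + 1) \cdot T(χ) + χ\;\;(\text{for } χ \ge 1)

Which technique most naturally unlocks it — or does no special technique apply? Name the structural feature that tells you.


Best approach: a summation factor — the coefficient χ^{2} + 1 drifts with the index, so no fixed root exists; normalizing by the cumulative product telescopes it.


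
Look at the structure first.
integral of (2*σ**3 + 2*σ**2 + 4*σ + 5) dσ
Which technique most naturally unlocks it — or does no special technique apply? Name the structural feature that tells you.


Technique: no special technique — a term-by-term power-rule job in σ; no substitution or rearrangement earns its keep here.


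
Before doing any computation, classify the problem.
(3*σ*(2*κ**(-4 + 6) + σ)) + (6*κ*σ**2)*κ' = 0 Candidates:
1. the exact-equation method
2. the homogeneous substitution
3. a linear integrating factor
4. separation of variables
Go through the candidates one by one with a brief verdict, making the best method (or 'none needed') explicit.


Diagnosis: the exact-equation method — equality of cross partials is the green light — assemble the potential function term by term.
- the exact-equation method — applicable, and directly so.
- the homogeneous substitution — the slope changes under joint rescaling, failing the degree-zero test.
- a linear integrating factor: a nonlinear term in the unknown puts this outside the integrating-factor template.
- separation of variables: the two dependences do not factor apart.


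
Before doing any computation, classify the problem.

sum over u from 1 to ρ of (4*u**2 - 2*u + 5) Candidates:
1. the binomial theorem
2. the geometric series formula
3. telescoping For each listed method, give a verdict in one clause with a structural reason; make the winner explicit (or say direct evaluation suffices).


Method: no special technique — the sum is polynomial through and through; closed forms for each power of u finish it directly.
- the binomial theorem — there is no sum-raised-to-a-power identity hiding in these terms.
- the geometric series formula — no single multiplier carries one term to the next throughout the sum.
- telescoping: in the displayed form, no term reappears at a neighboring index to cancel against.


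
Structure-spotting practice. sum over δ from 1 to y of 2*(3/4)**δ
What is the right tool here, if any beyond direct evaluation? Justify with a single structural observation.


Technique: the geometric series formula — each summand is the previous one scaled by 3/4; that constant multiplier is itself the geometric structure.


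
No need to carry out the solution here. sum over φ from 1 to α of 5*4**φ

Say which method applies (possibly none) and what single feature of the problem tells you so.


Technique: the geometric series formula — each summand is the previous one scaled by 4; that constant multiplier is itself the geometric structure.


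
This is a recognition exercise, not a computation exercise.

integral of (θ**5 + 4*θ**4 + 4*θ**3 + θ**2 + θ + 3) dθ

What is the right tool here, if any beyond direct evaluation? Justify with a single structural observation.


Best approach: no special technique — nothing composite, nothing rational, nothing trigonometric — each constant-multiple power of θ integrates by the power rule alone.


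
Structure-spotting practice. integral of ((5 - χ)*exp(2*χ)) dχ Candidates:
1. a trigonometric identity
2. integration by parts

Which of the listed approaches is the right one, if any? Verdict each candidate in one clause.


Verdict: integration by parts — differentiate 5 - χ, integrate exp(2*χ): each pass lowers the polynomial degree, so parts terminates.
- a trigonometric identity: with no trigonometric functions present, identity rewriting has no target.
- integration by parts: a fit — the right tool for this form.


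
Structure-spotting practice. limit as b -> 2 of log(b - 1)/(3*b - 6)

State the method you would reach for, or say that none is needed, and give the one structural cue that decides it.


Technique: l'Hôpital's rule (0/0) — numerator and denominator both vanish at 2 — a genuine 0/0 form, which is exactly when l'Hôpital applies. One could equally expand both pieces locally and compare leading terms; the rule does that in one stroke.


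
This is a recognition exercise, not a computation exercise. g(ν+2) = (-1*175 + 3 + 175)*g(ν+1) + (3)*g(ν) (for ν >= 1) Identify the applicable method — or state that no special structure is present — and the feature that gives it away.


Diagnosis: the characteristic-root method — no index-dependence in the weights and nothing inhomogeneous: classic characteristic-equation setup.


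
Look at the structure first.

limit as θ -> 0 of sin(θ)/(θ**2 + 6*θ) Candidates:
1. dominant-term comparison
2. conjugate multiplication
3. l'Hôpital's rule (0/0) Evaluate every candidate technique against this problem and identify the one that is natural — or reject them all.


Best approach: l'Hôpital's rule (0/0) — both numerator and denominator vanish at 0: the genuine 0/0 indeterminate that l'Hôpital exists for. Expanding numerator and denominator to first order gives the same value — the rule automates exactly that.
- dominant-term comparison: no dominant power emerges to decide the limit by degree comparison.
- conjugate multiplication — the conjugate move applies to radical differences, which this is not.
- l'Hôpital's rule (0/0) — yes — fits the structure here.


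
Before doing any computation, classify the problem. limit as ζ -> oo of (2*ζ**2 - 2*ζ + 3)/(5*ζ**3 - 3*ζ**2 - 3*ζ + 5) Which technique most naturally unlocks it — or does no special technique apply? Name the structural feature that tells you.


Technique: dominant-term comparison — divide through by the highest power of ζ; every lower-order term dies and the dominant terms decide the limit. As a single quotient, the ∞/∞ shape would yield to repeated differentiation as well — the growth comparison gets there in one look.


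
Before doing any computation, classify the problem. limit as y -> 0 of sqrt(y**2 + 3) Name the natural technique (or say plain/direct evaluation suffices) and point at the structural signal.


Method: no special technique — no denominator vanishes and nothing blows up at 0: direct substitution is the whole computation.


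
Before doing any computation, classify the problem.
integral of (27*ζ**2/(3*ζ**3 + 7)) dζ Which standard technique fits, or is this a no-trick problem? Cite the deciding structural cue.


Method: u-substitution — everything non-trivial happens through the inner expression 3*ζ**3 + 7, and its derivative accounts for the remaining factor up to a constant, so set u = 3*ζ**3 + 7.


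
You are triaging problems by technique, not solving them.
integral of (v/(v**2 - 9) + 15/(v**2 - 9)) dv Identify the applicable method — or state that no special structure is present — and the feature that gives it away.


Verdict: partial fractions — the bottom factors while the top stays lower-degree — split into simple fractions and integrate piece by piece.


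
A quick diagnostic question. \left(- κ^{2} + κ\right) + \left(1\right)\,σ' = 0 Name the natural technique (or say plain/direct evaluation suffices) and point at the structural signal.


Technique: no special technique — with σ absent the equation is not coupled at all: direct integration in κ.


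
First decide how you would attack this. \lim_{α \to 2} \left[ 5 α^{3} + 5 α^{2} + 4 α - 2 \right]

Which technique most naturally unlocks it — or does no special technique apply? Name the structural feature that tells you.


Method: no special technique — the expression is continuous at the evaluation point — substitute directly; no indeterminate form appears.


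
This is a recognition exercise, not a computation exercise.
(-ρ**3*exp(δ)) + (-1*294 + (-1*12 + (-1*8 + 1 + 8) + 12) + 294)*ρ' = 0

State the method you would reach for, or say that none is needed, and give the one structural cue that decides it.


Diagnosis: separation of variables — the slope splits multiplicatively: exp(δ) carrying all δ-dependence times ρ**3 carrying all ρ-dependence — separate and integrate.


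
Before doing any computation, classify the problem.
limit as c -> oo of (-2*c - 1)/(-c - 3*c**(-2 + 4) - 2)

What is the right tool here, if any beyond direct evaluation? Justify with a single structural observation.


Diagnosis: dominant-term comparison — growth-rate triage: the leading powers of c decide the limit, everything else is noise. l'Hôpital's at-infinity variant applies to the expression viewed as a single quotient; the leading-term comparison is the direct route.


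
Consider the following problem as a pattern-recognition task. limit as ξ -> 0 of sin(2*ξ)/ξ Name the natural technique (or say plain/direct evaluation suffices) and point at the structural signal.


Best approach: l'Hôpital's rule (0/0) — substituting 0 gives 0 over 0; differentiate top and bottom once and re-evaluate. The standard small-argument limits would also carry it; the rule is the systematic route.


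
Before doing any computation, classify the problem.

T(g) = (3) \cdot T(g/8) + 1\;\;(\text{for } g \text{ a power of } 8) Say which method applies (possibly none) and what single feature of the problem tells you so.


Technique: the master substitution — the argument shrinks by the factor 8, so measure the index on a logarithmic scale and the recursion becomes a shift.


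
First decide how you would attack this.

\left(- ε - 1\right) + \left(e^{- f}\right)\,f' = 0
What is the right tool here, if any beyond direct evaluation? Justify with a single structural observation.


Method: separation of variables — one side of the product carries the independent variable, the other the unknown — the textbook separation shape. The cross-partial test also passes here (vacuously, each side single-variable); the potential-function route would work, separation is simply more immediate.


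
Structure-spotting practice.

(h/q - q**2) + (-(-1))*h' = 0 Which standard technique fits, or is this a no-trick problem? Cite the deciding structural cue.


Method: a linear integrating factor — linear in the unknown with genuine forcing: multiply through by the exponential of the integrated coefficient and the left side closes into one derivative.


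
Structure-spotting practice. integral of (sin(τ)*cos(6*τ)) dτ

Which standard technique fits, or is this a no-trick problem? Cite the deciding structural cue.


Verdict: a trigonometric identity — two different frequencies multiply in sin(τ)*cos(6*τ); the product-to-sum formula separates them.


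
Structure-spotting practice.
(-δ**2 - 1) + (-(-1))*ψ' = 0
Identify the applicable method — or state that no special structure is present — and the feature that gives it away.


Technique: no special technique — solved for the derivative, no ψ appears — this is antidifferentiation in δ wearing ODE clothing.


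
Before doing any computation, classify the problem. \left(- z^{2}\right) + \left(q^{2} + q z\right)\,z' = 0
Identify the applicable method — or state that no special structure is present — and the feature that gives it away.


Diagnosis: the homogeneous substitution — the slope's numerator and denominator have matching total degree, so it depends only on z/q and the ratio substitution collapses it. This can also be massaged into Bernoulli form (the roles of the variables may need exchanging); the homogeneous substitution avoids that setup.


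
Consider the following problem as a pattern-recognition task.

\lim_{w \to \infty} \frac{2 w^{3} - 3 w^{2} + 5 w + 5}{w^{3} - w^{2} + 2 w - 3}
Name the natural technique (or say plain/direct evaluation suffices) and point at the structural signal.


Technique: dominant-term comparison — divide through by the highest power of w; every lower-order term dies and the dominant terms decide the limit. As a single quotient, the ∞/∞ shape would yield to repeated differentiation as well — the growth comparison gets there in one look.


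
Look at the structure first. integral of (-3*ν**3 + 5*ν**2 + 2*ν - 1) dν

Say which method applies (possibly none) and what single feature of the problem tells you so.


Technique: no special technique — the integrand is a sum of constant multiples of powers of ν — integrate term by term.


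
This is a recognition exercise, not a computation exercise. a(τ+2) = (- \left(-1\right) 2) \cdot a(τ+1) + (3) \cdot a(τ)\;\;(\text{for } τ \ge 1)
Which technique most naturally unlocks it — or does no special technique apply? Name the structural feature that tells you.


Method: the characteristic-root method — no index-dependence in the weights and nothing inhomogeneous: classic characteristic-equation setup.


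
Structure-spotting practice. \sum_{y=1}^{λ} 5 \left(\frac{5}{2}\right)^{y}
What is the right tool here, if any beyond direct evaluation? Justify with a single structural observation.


Diagnosis: the geometric series formula — the ratio of consecutive terms is the constant \frac{5}{2}, independent of the index — a geometric sum.


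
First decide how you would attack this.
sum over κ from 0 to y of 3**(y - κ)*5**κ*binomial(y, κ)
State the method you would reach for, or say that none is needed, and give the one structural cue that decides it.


Technique: the binomial theorem — terms weighting binomial(y, κ) against matched powers of 5 and 3 reassemble into (5 + 3)^y by the binomial theorem.


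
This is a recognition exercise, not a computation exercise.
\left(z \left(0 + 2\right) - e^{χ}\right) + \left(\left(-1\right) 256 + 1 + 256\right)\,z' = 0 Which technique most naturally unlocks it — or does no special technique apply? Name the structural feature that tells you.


Method: a linear integrating factor — arrange it as z' + 2·z = (the forcing term) and the integrating factor does the rest.


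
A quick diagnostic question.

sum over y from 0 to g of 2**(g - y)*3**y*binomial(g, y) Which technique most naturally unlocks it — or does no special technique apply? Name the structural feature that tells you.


Verdict: the binomial theorem — the summand is term y of a binomial expansion in 3 and 2; the whole sum is a single power.


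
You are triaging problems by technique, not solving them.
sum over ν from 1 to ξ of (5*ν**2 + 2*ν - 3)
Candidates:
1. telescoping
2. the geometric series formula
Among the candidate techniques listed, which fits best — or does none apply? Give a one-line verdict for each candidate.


Method: no special technique — this is bookkeeping, not technique: standard formulas for sums of constant-multiple powers of ν apply termwise.
- telescoping — the summand is not presented as a shifted difference — a telescoping rewrite may exist, but the displayed structure does not offer one.
- the geometric series formula — the term-to-term ratio changes with the index, so the geometric formula cannot close it.


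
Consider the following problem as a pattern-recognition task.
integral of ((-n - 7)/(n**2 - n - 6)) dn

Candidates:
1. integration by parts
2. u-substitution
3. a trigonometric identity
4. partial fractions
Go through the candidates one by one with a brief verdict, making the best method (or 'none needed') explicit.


Verdict: partial fractions — rational integrand, reducible denominator n**2 - n - 6: decompose first, integrate second.
- integration by parts — there is no nonconstant-polynomial-times-kernel split with an exp, sine, cosine (degree-1 argument), or logarithm partner.
- u-substitution — no subexpression of the integrand pairs with its own derivative as a factor — individual terms may offer their own substitutions, but any change of variable covering the whole integral would have to be constructed from outside the expression.
- a trigonometric identity: there is no trigonometric structure at all — the integrand carries no sine or cosine to rewrite.
- partial fractions — yes — fits the structure here.


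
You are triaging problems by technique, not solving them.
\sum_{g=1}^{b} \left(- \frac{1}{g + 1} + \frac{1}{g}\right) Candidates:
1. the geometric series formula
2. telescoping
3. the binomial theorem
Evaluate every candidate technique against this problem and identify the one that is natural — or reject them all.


Verdict: telescoping — consecutive terms evaluate one function at adjacent indices (\frac{1}{g} is its current value): one term's tail is the next term's head, so the chain collapses.
- the geometric series formula: the term-to-term ratio changes with the index, so the geometric formula cannot close it.
- telescoping — applicable, and directly so.
- the binomial theorem — the terms lack the binomial-coefficient-weighted complementary-power pattern of an expansion.


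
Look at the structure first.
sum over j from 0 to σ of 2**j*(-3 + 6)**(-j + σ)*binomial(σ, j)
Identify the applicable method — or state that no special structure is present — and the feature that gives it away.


Technique: the binomial theorem — binomial coefficients against complementary powers of 2 and (-3 + 6): recognize the binomial expansion and resum.


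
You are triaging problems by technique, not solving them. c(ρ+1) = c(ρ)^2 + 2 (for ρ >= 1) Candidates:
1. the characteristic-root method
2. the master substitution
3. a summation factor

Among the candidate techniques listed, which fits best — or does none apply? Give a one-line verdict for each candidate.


Method: no special technique — the sequence value feeds back through itself nonlinearly — linear superposition fails, and every superposition-based closed form fails with it.
- the characteristic-root method — the recursion is nonlinear in the sequence values, so no linear-modes ansatz applies.
- the master substitution: with no divided-index recursive call, reindexing by powers of a base buys nothing.
- a summation factor — the recursion is nonlinear — outside the first-order linear family a summation factor addresses.


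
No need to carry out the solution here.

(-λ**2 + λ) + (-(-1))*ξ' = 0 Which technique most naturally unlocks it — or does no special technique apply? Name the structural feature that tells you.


Verdict: no special technique — solved for the derivative, ξ never appears on the right — this is a direct integration in λ, not a differential-equations problem at heart.


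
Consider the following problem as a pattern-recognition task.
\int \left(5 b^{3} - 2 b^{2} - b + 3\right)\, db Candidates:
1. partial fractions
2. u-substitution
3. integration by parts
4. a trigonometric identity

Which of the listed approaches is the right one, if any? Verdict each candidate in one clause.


Technique: no special technique — scan for structure and find none: constant multiples of powers of b, integrate directly.
- partial fractions — the expression is not a ratio of polynomials that decomposes further.
- u-substitution: no substitution does more than relabel what direct integration already handles.
- integration by parts: parts would only shuffle a directly integrable integrand.
- a trigonometric identity: with no trigonometric functions present, identity rewriting has no target.


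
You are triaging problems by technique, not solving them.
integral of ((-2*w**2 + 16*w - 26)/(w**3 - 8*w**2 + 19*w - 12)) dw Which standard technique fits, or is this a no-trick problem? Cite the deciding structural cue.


Diagnosis: partial fractions — a proper rational integrand whose denominator splits into simpler factors — decompose into partial fractions first.


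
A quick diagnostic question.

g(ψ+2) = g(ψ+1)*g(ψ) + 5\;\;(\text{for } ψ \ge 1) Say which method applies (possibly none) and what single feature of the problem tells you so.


Diagnosis: no special technique — this one you iterate or analyze qualitatively: the nonlinearity defeats linear solution methods.


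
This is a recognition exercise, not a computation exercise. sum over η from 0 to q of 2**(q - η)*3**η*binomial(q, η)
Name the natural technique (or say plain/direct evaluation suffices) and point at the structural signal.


Diagnosis: the binomial theorem — the binomial coefficients weight matched powers of 3 and 2, which is exactly the expansion of a binomial power.


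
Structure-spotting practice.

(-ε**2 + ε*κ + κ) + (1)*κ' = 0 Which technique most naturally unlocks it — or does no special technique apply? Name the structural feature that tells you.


Diagnosis: a linear integrating factor — the unknown enters only to the first power against a nonzero forcing term — the integrating-factor template applies directly.


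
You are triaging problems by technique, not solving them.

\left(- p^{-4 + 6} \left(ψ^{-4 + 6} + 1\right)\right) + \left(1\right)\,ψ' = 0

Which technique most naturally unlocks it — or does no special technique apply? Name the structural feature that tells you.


Diagnosis: separation of variables — one side of the product carries the independent variable, the other the unknown — the textbook separation shape.


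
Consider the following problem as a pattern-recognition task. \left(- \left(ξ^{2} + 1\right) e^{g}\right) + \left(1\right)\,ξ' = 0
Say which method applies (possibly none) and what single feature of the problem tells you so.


Verdict: separation of variables — a product of single-variable factors, e^{g} and ξ^{2} + 1 — the textbook separable form.


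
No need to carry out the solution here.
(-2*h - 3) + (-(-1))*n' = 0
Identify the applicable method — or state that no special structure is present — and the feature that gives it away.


Technique: no special technique — solved for the derivative, n never appears on the right — this is a direct integration in h, not a differential-equations problem at heart.


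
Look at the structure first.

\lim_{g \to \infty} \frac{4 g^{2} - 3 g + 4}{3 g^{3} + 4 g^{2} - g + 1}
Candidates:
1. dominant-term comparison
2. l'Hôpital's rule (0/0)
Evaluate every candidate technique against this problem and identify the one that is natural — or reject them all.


Verdict: dominant-term comparison — at large g only the top-degree terms survive; compare the leading terms and the limit falls out.
- dominant-term comparison — applies; the problem has the shape this method handles.
- l'Hôpital's rule (0/0) — viewed as a single quotient this runs to ∞/∞, not the 0/0 clash this candidate addresses; an at-infinity variant of the rule would resolve it, but comparing leading growth reads the answer without differentiating.


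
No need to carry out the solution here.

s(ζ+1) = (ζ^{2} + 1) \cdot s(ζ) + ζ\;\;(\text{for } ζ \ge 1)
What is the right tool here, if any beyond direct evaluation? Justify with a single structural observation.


Method: a summation factor — rescale the sequence by the product of the weights ζ^{2} + 1 so far — the recurrence collapses to a plain running sum.


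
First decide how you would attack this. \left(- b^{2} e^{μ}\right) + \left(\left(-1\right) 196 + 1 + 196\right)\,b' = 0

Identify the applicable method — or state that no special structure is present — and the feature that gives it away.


Best approach: separation of variables — one side of the product carries the independent variable, the other the unknown — the textbook separation shape.


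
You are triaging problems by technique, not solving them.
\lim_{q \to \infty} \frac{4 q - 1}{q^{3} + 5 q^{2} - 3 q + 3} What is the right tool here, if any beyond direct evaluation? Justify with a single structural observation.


Diagnosis: dominant-term comparison — at large q only the top-degree terms survive; compare the leading terms and the limit falls out. Differentiating the expression as a single quotient would eventually settle it as well; matching dominant growth settles it immediately.


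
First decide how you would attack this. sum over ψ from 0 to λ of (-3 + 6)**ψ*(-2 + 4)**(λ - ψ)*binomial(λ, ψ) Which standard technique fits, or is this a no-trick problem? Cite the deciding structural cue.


Verdict: the binomial theorem — the binomial coefficients weight matched powers of (-3 + 6) and (-2 + 4), which is exactly the expansion of a binomial power.


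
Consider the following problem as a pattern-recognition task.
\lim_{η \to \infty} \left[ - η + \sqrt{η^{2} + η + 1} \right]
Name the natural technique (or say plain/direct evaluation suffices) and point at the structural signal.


Best approach: conjugate multiplication — \sqrt{η^{2} + η + 1} and η both blow up, but their difference is tame once the conjugate rationalizes it.


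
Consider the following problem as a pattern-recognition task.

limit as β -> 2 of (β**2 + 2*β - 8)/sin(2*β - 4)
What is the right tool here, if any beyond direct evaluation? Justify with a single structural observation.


Verdict: l'Hôpital's rule (0/0) — plug in 2: top and bottom both hit zero, so differentiate each and retry. The standard small-argument limits would also carry it; the rule is the systematic route.
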